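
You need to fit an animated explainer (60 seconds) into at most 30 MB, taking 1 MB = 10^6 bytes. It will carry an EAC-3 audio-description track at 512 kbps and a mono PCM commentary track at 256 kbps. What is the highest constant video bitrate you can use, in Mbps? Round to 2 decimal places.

Budget: 30 MB = 240.0 Mb.
Total bitrate budget: 240.0 Mb / 60 s = 4.000 Mbps.
Audio total: 512 + 256 = 768 kbps = 0.768 Mbps.
Video: 4.000 − 0.768 = 3.232 Mbps.

3.23 Mbps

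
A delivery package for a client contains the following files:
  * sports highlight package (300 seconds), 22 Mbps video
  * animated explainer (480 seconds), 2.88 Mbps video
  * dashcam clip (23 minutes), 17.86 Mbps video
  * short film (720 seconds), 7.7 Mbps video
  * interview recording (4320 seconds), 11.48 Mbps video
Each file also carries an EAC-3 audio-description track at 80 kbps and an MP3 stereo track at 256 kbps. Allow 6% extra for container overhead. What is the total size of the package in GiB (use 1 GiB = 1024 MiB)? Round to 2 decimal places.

Audio total: 80 + 256 = 336 kbps = 0.336 Mbps.
sports highlight package: 22.336 Mbps × 300 s × 1.06 = 7102.8 Mb
animated explainer: 3.216 Mbps × 480 s × 1.06 = 1636.3 Mb
dashcam clip: 18.196 Mbps × 1380 s × 1.06 = 26617.1 Mb
short film: 8.036 Mbps × 720 s × 1.06 = 6133.1 Mb
interview recording: 11.816 Mbps × 4320 s × 1.06 = 54107.8 Mb
Total: 95597.2 Mb = 11949.6 MB.
= 11.13 GiB.

11.13 GiB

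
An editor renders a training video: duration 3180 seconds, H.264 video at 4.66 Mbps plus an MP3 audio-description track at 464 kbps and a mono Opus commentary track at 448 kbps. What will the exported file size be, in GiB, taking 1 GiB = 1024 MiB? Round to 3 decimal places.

Audio total: 464 + 448 = 912 kbps = 0.912 Mbps.
Total bitrate: 4.66 + 0.912 = 5.572 Mbps.
Stream data: 5.572 Mbps × 3180 s = 17719.0 Mb.
17,719 Mb = 2,214,870,000 bytes ÷ 1,073,741,824 = 2.063 GiB.

2.063 GiB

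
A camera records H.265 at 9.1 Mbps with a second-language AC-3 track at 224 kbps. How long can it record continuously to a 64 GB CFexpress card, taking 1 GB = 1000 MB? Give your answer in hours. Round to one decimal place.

15.3 hours

Audio: 224 kbps = 0.224 Mbps.
Total bitrate: 9.1 + 0.224 = 9.324 Mbps.
Capacity: 64 GB = 512,000 Mb.
Recording time: 512,000 / 9.324 = 54,912 s ≈ 15.3 hours.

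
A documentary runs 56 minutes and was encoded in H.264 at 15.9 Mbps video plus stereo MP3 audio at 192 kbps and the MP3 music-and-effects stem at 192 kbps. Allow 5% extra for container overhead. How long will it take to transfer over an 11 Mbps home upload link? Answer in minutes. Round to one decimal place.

87.0 minutes

56 min = 3360 s
Audio total: 192 + 192 = 384 kbps = 0.384 Mbps.
Total bitrate: 16.284 Mbps.
File: 16.284 Mbps × 3360 s = 54714.2 Mb.
With 5% container overhead: ×1.05. → 57450.0 Mb.
At 11 Mbps: 57450.0 / 11 = 5222.7 s ≈ 87 minutes.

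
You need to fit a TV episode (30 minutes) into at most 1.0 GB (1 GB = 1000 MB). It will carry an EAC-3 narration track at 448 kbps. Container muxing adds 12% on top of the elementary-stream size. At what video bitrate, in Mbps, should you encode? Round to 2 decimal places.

Budget: 1.0 GB = 8000.0 Mb.
Stream payload after overhead: 8000.0 / 1.12 = 7142.9 Mb.
30 min = 1800 s
Total bitrate budget: 7142.9 Mb / 1800 s = 3.968 Mbps.
Audio: 448 kbps = 0.448 Mbps.
Video: 3.968 − 0.448 = 3.520 Mbps.

3.52 Mbps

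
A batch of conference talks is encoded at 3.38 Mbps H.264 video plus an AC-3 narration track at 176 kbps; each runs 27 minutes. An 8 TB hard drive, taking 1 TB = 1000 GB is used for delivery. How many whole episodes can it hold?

27 min = 1620 s
Audio: 176 kbps = 0.176 Mbps.
Total bitrate: 3.556 Mbps.
Per item: 3.556 Mbps × 1620 s = 5,761 Mb = 720.1 MB.
Capacity: 8 TB = 64,000,000 Mb; 11109.72 items → 11109 complete.

11109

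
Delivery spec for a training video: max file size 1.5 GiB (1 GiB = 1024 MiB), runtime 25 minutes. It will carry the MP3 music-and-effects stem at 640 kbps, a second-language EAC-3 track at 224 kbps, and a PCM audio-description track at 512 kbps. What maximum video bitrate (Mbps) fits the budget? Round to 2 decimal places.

Budget: 1.5 GiB = 12884.9 Mb.
25 min = 1500 s
Total bitrate budget: 12884.9 Mb / 1500 s = 8.590 Mbps.
Audio total: 640 + 224 + 512 = 1376 kbps = 1.376 Mbps.
Video: 8.590 − 1.376 = 7.214 Mbps.

7.21 Mbps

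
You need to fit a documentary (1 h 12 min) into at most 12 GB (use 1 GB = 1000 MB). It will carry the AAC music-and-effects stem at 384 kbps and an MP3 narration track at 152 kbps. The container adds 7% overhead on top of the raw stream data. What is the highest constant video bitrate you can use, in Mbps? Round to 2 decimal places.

Budget: 12 GB = 96000.0 Mb.
Stream payload after overhead: 96000.0 / 1.07 = 89719.6 Mb.
1 h 12 min = 72 min = 4320 s
Total bitrate budget: 89719.6 Mb / 4320 s = 20.768 Mbps.
Audio total: 384 + 152 = 536 kbps = 0.536 Mbps.
Video: 20.768 − 0.536 = 20.232 Mbps.

20.23 Mbps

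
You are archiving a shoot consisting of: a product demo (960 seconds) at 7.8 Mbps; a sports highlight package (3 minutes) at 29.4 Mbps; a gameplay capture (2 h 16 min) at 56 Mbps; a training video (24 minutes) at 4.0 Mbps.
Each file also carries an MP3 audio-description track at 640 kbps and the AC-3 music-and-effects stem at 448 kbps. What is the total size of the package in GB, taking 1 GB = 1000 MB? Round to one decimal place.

Audio total: 640 + 448 = 1088 kbps = 1.088 Mbps.
product demo: 8.888 Mbps × 960 s = 8532.5 Mb
sports highlight package: 30.488 Mbps × 180 s = 5487.8 Mb
gameplay capture: 57.088 Mbps × 8160 s = 465838.1 Mb
training video: 5.088 Mbps × 1440 s = 7326.7 Mb
Total: 487185.1 Mb = 60898.1 MB.
= 60.90 GB.

60.9 GB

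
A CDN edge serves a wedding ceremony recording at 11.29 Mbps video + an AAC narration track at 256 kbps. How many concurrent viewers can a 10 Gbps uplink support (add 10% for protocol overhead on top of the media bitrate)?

Audio: 256 kbps = 0.256 Mbps.
Per-viewer media rate: 11.546 Mbps.
On the wire with 10% overhead: 12.701 Mbps.
10 Gbps = 10,000 Mbps; 10,000 / 12.701 = 787.36 → 787 viewers.

787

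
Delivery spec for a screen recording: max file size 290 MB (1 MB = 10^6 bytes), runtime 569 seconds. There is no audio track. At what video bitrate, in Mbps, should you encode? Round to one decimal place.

4.1 Mbps

Budget: 290 MB = 2320.0 Mb.
Total bitrate budget: 2320.0 Mb / 569 s = 4.077 Mbps.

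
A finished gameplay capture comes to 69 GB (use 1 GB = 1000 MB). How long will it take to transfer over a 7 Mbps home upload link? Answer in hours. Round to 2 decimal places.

21.90 hours

File: 69 GB = 552000.0 Mb.
At 7 Mbps: 552000.0 / 7 = 78857.1 s ≈ 21.9 hours.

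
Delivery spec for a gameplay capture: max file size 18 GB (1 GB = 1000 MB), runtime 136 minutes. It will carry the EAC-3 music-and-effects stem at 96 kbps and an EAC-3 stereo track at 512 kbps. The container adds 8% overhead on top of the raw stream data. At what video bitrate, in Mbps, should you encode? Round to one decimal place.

Budget: 18 GB = 144000.0 Mb.
Stream payload after overhead: 144000.0 / 1.08 = 133333.3 Mb.
136 min = 8160 s
Total bitrate budget: 133333.3 Mb / 8160 s = 16.340 Mbps.
Audio total: 96 + 512 = 608 kbps = 0.608 Mbps.
Video: 16.340 − 0.608 = 15.732 Mbps.

15.7 Mbps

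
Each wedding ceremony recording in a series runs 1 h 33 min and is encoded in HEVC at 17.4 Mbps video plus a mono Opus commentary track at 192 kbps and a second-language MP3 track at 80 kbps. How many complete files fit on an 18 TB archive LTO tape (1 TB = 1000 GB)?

1460

1 h 33 min = 93 min = 5580 s
Audio total: 192 + 80 = 272 kbps = 0.272 Mbps.
Total bitrate: 17.672 Mbps.
Per item: 17.672 Mbps × 5580 s = 98,610 Mb = 12,326 MB.
Capacity: 18 TB = 144,000,000 Mb; 1460.30 items → 1460 complete.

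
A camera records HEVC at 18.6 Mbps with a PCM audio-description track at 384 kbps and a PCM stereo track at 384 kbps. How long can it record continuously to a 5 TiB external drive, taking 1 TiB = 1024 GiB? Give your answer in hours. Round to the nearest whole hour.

Audio total: 384 + 384 = 768 kbps = 0.768 Mbps.
Total bitrate: 18.6 + 0.768 = 19.368 Mbps.
Capacity: 5 TiB = 43,980,465 Mb.
Recording time: 43,980,465 / 19.368 = 2,270,780 s ≈ 631 hours.

631 hours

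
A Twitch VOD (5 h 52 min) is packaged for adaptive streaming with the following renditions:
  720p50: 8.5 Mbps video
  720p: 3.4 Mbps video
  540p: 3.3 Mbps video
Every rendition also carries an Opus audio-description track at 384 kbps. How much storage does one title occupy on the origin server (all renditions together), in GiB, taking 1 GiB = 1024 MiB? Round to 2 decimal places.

40.20 GiB

5 h 52 min = 352 min = 21120 s
Audio: 384 kbps = 0.384 Mbps.
Sum of rendition bitrates: (8.5+0.384) + (3.4+0.384) + (3.3+0.384) = 16.352 Mbps.
× 21120 s = 345,354 Mb = 43,169 MB = 40.20 GiB.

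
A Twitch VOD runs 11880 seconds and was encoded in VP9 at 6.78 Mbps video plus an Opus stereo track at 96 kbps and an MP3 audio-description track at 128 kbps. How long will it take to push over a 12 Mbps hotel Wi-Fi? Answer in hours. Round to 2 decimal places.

1.93 hours

Audio total: 96 + 128 = 224 kbps = 0.224 Mbps.
Total bitrate: 7.004 Mbps.
File: 7.004 Mbps × 11880 s = 83207.5 Mb.
At 12 Mbps: 83207.5 / 12 = 6934.0 s ≈ 1.93 hours.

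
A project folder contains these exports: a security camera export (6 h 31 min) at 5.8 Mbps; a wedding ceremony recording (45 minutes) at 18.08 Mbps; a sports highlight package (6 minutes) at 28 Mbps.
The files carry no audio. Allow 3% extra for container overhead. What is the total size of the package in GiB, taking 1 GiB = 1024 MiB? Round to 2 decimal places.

security camera export: 5.800 Mbps × 23460 s × 1.03 = 140150.0 Mb
wedding ceremony recording: 18.080 Mbps × 2700 s × 1.03 = 50280.5 Mb
sports highlight package: 28.000 Mbps × 360 s × 1.03 = 10382.4 Mb
Total: 200812.9 Mb = 25101.6 MB.
= 23.38 GiB.

23.38 GiB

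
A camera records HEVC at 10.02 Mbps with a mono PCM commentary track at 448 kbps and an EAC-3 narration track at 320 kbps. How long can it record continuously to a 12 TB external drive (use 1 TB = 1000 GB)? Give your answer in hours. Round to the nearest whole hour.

2472 hours

Audio total: 448 + 320 = 768 kbps = 0.768 Mbps.
Total bitrate: 10.02 + 0.768 = 10.788 Mbps.
Capacity: 12 TB = 96,000,000 Mb.
Recording time: 96,000,000 / 10.788 = 8,898,776 s ≈ 2,472 hours.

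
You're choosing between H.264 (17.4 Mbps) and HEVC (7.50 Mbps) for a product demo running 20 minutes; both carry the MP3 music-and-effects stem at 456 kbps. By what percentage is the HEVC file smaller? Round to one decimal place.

20 min = 1200 s
Audio: 456 kbps = 0.456 Mbps.
H.264: 17.856 Mbps × 1200 s = 21427.2 Mb = 2.678 GB.
HEVC: 7.956 Mbps × 1200 s = 9547.2 Mb = 1.193 GB.
Reduction: (1 − 1.193/2.678) × 100 = 55.44%.

55.4%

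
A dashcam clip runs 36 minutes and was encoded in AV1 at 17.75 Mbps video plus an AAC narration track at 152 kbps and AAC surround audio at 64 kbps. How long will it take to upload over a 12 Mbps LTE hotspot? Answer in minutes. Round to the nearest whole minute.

54 minutes

36 min = 2160 s
Audio total: 152 + 64 = 216 kbps = 0.216 Mbps.
Total bitrate: 17.966 Mbps.
File: 17.966 Mbps × 2160 s = 38806.6 Mb.
At 12 Mbps: 38806.6 / 12 = 3233.9 s ≈ 53.9 minutes.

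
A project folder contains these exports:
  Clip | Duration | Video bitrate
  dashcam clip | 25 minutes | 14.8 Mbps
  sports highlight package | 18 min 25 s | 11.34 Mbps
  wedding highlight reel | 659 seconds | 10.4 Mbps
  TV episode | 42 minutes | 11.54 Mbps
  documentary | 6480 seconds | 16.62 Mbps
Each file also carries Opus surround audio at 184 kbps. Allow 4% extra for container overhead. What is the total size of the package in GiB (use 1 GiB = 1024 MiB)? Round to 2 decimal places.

Audio: 184 kbps = 0.184 Mbps.
dashcam clip: 14.984 Mbps × 1500 s × 1.04 = 23375.0 Mb
sports highlight package: 11.524 Mbps × 1105 s × 1.04 = 13243.4 Mb
wedding highlight reel: 10.584 Mbps × 659 s × 1.04 = 7253.9 Mb
TV episode: 11.724 Mbps × 2520 s × 1.04 = 30726.3 Mb
documentary: 16.804 Mbps × 6480 s × 1.04 = 113245.5 Mb
Total: 187844.0 Mb = 23480.5 MB.
= 21.87 GiB.

21.87 GiB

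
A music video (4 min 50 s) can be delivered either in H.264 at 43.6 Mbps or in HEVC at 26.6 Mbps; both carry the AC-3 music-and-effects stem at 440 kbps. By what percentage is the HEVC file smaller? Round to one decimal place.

4 min 50 s = 290 s
Audio: 440 kbps = 0.440 Mbps.
H.264: 44.040 Mbps × 290 s = 12771.6 Mb = 1.487 GiB.
HEVC: 27.040 Mbps × 290 s = 7841.6 Mb = 0.913 GiB.
Reduction: (1 − 0.913/1.487) × 100 = 38.60%.

38.6%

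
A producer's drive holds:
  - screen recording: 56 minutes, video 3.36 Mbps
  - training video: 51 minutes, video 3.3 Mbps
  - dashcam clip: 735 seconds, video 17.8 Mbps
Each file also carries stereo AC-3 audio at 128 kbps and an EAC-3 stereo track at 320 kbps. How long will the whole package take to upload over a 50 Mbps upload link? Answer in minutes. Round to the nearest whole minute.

13 minutes

Audio total: 128 + 320 = 448 kbps = 0.448 Mbps.
screen recording: 3.808 Mbps × 3360 s = 12794.9 Mb
training video: 3.748 Mbps × 3060 s = 11468.9 Mb
dashcam clip: 18.248 Mbps × 735 s = 13412.3 Mb
Total: 37676.0 Mb = 4709.5 MB.
At 50 Mbps: 37676.0 / 50 = 754 s ≈ 12.6 minutes.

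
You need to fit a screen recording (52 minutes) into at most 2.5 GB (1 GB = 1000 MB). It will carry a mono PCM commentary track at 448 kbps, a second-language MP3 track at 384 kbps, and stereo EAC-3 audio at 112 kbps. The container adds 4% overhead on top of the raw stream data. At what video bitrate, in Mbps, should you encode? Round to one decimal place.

5.2 Mbps

Budget: 2.5 GB = 20000.0 Mb.
Stream payload after overhead: 20000.0 / 1.04 = 19230.8 Mb.
52 min = 3120 s
Total bitrate budget: 19230.8 Mb / 3120 s = 6.164 Mbps.
Audio total: 448 + 384 + 112 = 944 kbps = 0.944 Mbps.
Video: 6.164 − 0.944 = 5.220 Mbps.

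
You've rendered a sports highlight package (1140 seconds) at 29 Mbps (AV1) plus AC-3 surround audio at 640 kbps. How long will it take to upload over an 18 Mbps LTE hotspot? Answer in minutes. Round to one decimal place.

31.3 minutes

Audio: 640 kbps = 0.640 Mbps.
Total bitrate: 29.640 Mbps.
File: 29.640 Mbps × 1140 s = 33789.6 Mb.
At 18 Mbps: 33789.6 / 18 = 1877.2 s ≈ 31.3 minutes.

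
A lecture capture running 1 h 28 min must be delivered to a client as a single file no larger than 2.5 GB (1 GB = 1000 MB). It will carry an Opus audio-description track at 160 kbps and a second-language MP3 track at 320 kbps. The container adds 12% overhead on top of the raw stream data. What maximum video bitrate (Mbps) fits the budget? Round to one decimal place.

Budget: 2.5 GB = 20000.0 Mb.
Stream payload after overhead: 20000.0 / 1.12 = 17857.1 Mb.
1 h 28 min = 88 min = 5280 s
Total bitrate budget: 17857.1 Mb / 5280 s = 3.382 Mbps.
Audio total: 160 + 320 = 480 kbps = 0.480 Mbps.
Video: 3.382 − 0.480 = 2.902 Mbps.

2.9 Mbps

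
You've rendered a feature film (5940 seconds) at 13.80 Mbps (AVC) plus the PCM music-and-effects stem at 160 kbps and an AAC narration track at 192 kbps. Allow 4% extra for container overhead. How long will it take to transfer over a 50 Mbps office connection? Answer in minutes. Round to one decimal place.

29.1 minutes

Audio total: 160 + 192 = 352 kbps = 0.352 Mbps.
Total bitrate: 14.152 Mbps.
File: 14.152 Mbps × 5940 s = 84062.9 Mb.
With 4% container overhead: ×1.04. → 87425.4 Mb.
At 50 Mbps: 87425.4 / 50 = 1748.5 s ≈ 29.1 minutes.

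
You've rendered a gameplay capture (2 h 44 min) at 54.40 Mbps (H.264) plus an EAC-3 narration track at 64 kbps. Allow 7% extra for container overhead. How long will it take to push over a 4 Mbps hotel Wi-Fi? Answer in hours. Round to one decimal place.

2 h 44 min = 164 min = 9840 s
Audio: 64 kbps = 0.064 Mbps.
Total bitrate: 54.464 Mbps.
File: 54.464 Mbps × 9840 s = 535925.8 Mb.
With 7% container overhead: ×1.07. → 573440.6 Mb.
At 4 Mbps: 573440.6 / 4 = 143360.1 s ≈ 39.8 hours.

39.8 hours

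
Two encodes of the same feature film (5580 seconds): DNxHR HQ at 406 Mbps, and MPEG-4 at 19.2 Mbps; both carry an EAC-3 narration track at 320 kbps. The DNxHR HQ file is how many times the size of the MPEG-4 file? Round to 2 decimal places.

20.82

Audio: 320 kbps = 0.320 Mbps.
DNxHR HQ: 406.320 Mbps × 5580 s = 2267265.6 Mb = 263.944 GiB.
MPEG-4: 19.520 Mbps × 5580 s = 108921.6 Mb = 12.680 GiB.
Ratio: 263.944 / 12.680 = 20.816.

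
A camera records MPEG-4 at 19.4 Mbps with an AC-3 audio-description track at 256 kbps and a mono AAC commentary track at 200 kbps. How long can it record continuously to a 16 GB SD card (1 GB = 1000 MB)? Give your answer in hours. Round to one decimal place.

Audio total: 256 + 200 = 456 kbps = 0.456 Mbps.
Total bitrate: 19.4 + 0.456 = 19.856 Mbps.
Capacity: 16 GB = 128,000 Mb.
Recording time: 128,000 / 19.856 = 6,446 s ≈ 1.79 hours.

1.8 hours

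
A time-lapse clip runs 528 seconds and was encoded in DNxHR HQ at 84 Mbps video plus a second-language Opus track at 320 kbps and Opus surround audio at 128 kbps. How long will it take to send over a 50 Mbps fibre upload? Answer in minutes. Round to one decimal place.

Audio total: 320 + 128 = 448 kbps = 0.448 Mbps.
Total bitrate: 84.448 Mbps.
File: 84.448 Mbps × 528 s = 44588.5 Mb.
At 50 Mbps: 44588.5 / 50 = 891.8 s ≈ 14.9 minutes.

14.9 minutes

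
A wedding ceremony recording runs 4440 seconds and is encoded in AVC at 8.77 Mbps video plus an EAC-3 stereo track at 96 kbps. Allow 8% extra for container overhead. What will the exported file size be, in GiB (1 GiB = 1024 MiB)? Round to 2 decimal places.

4.95 GiB

Audio: 96 kbps = 0.096 Mbps.
Total bitrate: 8.77 + 0.096 = 8.866 Mbps.
Stream data: 8.866 Mbps × 4440 s = 39365.0 Mb.
With 8% container overhead: ×1.08.
42,514 Mb = 5,314,280,400 bytes ÷ 1,073,741,824 = 4.949 GiB.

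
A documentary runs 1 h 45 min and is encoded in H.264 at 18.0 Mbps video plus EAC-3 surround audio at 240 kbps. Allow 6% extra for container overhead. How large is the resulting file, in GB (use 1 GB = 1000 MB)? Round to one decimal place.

15.2 GB

1 h 45 min = 105 min = 6300 s
Audio: 240 kbps = 0.240 Mbps.
Total bitrate: 18.0 + 0.240 = 18.240 Mbps.
Stream data: 18.240 Mbps × 6300 s = 114912.0 Mb.
With 6% container overhead: ×1.06.
121,807 Mb ÷ 8 = 15,226 MB → 15.23 GB.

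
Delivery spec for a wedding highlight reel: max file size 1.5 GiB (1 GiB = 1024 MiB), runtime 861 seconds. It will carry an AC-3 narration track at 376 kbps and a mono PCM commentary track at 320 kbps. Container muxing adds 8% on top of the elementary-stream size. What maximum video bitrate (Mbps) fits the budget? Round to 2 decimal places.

13.16 Mbps

Budget: 1.5 GiB = 12884.9 Mb.
Stream payload after overhead: 12884.9 / 1.08 = 11930.5 Mb.
Total bitrate budget: 11930.5 Mb / 861 s = 13.857 Mbps.
Audio total: 376 + 320 = 696 kbps = 0.696 Mbps.
Video: 13.857 − 0.696 = 13.161 Mbps.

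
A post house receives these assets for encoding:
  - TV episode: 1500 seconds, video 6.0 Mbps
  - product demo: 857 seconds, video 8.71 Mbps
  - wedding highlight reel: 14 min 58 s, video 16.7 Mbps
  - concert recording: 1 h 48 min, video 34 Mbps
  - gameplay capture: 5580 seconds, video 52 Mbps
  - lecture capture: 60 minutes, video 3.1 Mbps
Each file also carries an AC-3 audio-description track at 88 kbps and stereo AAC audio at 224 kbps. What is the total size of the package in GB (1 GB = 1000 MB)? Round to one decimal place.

69.9 GB

Audio total: 88 + 224 = 312 kbps = 0.312 Mbps.
TV episode: 6.312 Mbps × 1500 s = 9468.0 Mb
product demo: 9.022 Mbps × 857 s = 7731.9 Mb
wedding highlight reel: 17.012 Mbps × 898 s = 15276.8 Mb
concert recording: 34.312 Mbps × 6480 s = 222341.8 Mb
gameplay capture: 52.312 Mbps × 5580 s = 291901.0 Mb
lecture capture: 3.412 Mbps × 3600 s = 12283.2 Mb
Total: 559002.6 Mb = 69875.3 MB.
= 69.88 GB.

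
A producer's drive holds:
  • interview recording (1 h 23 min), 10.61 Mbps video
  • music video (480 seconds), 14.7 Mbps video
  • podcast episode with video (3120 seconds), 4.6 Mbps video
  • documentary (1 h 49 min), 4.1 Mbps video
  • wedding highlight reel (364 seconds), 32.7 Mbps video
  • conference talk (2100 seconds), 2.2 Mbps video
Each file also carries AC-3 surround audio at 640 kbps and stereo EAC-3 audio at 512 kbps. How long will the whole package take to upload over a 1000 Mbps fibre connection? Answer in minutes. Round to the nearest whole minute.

2 minutes

Audio total: 640 + 512 = 1152 kbps = 1.152 Mbps.
interview recording: 11.762 Mbps × 4980 s = 58574.8 Mb
music video: 15.852 Mbps × 480 s = 7609.0 Mb
podcast episode with video: 5.752 Mbps × 3120 s = 17946.2 Mb
documentary: 5.252 Mbps × 6540 s = 34348.1 Mb
wedding highlight reel: 33.852 Mbps × 364 s = 12322.1 Mb
conference talk: 3.352 Mbps × 2100 s = 7039.2 Mb
Total: 137839.4 Mb = 17229.9 MB.
At 1000 Mbps: 137839.4 / 1000 = 138 s ≈ 2.3 minutes.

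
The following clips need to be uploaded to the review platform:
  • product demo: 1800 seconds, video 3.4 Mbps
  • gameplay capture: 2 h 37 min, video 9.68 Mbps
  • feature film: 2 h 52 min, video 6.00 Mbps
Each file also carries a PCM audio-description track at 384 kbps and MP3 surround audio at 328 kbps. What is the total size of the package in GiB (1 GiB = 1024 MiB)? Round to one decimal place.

Audio total: 384 + 328 = 712 kbps = 0.712 Mbps.
product demo: 4.112 Mbps × 1800 s = 7401.6 Mb
gameplay capture: 10.392 Mbps × 9420 s = 97892.6 Mb
feature film: 6.712 Mbps × 10320 s = 69267.8 Mb
Total: 174562.1 Mb = 21820.3 MB.
= 20.32 GiB.

20.3 GiB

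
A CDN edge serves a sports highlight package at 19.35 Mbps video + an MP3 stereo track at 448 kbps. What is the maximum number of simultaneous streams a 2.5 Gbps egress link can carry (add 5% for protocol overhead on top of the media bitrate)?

120

Audio: 448 kbps = 0.448 Mbps.
Per-viewer media rate: 19.798 Mbps.
On the wire with 5% overhead: 20.788 Mbps.
2.5 Gbps = 2,500 Mbps; 2,500 / 20.788 = 120.26 → 120 viewers.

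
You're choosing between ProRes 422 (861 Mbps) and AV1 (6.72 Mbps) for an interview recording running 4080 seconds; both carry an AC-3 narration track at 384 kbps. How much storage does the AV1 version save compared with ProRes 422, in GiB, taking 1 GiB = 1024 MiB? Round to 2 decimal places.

Audio: 384 kbps = 0.384 Mbps.
ProRes 422: 861.384 Mbps × 4080 s = 3514446.7 Mb = 409.135 GiB.
AV1: 7.104 Mbps × 4080 s = 28984.3 Mb = 3.374 GiB.
Saving: 409.135 − 3.374 = 405.761 GiB.

405.76 GiB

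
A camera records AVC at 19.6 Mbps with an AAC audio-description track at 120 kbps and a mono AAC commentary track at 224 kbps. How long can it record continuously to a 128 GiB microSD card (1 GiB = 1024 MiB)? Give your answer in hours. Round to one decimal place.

Audio total: 120 + 224 = 344 kbps = 0.344 Mbps.
Total bitrate: 19.6 + 0.344 = 19.944 Mbps.
Capacity: 128 GiB = 1,099,512 Mb.
Recording time: 1,099,512 / 19.944 = 55,130 s ≈ 15.3 hours.

15.3 hours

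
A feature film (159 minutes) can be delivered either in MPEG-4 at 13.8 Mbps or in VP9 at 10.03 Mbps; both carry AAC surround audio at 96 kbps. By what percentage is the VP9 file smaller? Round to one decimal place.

159 min = 9540 s
Audio: 96 kbps = 0.096 Mbps.
MPEG-4: 13.896 Mbps × 9540 s = 132567.8 Mb = 16.571 GB.
VP9: 10.126 Mbps × 9540 s = 96602.0 Mb = 12.075 GB.
Reduction: (1 − 12.075/16.571) × 100 = 27.13%.

27.1%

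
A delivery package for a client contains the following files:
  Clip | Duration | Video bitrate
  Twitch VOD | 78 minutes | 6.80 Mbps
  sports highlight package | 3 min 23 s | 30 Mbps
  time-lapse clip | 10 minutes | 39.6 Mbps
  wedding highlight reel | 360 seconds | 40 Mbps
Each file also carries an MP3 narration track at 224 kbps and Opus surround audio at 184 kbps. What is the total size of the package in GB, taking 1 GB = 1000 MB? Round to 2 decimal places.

9.81 GB

Audio total: 224 + 184 = 408 kbps = 0.408 Mbps.
Twitch VOD: 7.208 Mbps × 4680 s = 33733.4 Mb
sports highlight package: 30.408 Mbps × 203 s = 6172.8 Mb
time-lapse clip: 40.008 Mbps × 600 s = 24004.8 Mb
wedding highlight reel: 40.408 Mbps × 360 s = 14546.9 Mb
Total: 78457.9 Mb = 9807.2 MB.
= 9.807 GB.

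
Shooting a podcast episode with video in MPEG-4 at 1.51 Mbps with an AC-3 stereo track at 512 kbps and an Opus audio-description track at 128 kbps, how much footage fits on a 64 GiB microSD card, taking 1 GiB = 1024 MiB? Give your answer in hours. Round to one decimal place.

71.0 hours

Audio total: 512 + 128 = 640 kbps = 0.640 Mbps.
Total bitrate: 1.51 + 0.640 = 2.150 Mbps.
Capacity: 64 GiB = 549,756 Mb.
Recording time: 549,756 / 2.150 = 255,700 s ≈ 71.0 hours.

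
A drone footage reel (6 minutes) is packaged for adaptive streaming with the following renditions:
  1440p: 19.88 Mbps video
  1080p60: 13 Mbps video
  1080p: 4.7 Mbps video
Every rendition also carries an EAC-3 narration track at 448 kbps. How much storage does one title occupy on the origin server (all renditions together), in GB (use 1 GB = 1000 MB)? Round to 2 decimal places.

6 min = 360 s
Audio: 448 kbps = 0.448 Mbps.
Sum of rendition bitrates: (19.88+0.448) + (13+0.448) + (4.7+0.448) = 38.924 Mbps.
× 360 s = 14,013 Mb = 1,752 MB = 1.752 GB.

1.75 GB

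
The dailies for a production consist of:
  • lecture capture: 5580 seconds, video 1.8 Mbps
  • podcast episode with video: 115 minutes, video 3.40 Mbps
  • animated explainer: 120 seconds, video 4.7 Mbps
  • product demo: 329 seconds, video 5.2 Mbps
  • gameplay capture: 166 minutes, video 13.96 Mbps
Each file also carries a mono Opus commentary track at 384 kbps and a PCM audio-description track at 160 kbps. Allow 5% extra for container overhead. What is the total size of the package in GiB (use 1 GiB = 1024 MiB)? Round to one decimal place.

Audio total: 384 + 160 = 544 kbps = 0.544 Mbps.
lecture capture: 2.344 Mbps × 5580 s × 1.05 = 13733.5 Mb
podcast episode with video: 3.944 Mbps × 6900 s × 1.05 = 28574.3 Mb
animated explainer: 5.244 Mbps × 120 s × 1.05 = 660.7 Mb
product demo: 5.744 Mbps × 329 s × 1.05 = 1984.3 Mb
gameplay capture: 14.504 Mbps × 9960 s × 1.05 = 151682.8 Mb
Total: 196635.6 Mb = 24579.5 MB.
= 22.89 GiB.

22.9 GiB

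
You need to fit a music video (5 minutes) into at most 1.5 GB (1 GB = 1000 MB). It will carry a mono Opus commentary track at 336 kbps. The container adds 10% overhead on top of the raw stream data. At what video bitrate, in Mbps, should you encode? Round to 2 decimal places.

36.03 Mbps

Budget: 1.5 GB = 12000.0 Mb.
Stream payload after overhead: 12000.0 / 1.10 = 10909.1 Mb.
5 min = 300 s
Total bitrate budget: 10909.1 Mb / 300 s = 36.364 Mbps.
Audio: 336 kbps = 0.336 Mbps.
Video: 36.364 − 0.336 = 36.028 Mbps.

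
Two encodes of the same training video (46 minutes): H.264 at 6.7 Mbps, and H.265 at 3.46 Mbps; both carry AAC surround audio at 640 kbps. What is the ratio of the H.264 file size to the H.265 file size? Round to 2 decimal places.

46 min = 2760 s
Audio: 640 kbps = 0.640 Mbps.
H.264: 7.340 Mbps × 2760 s = 20258.4 Mb = 2.532 GB.
H.265: 4.100 Mbps × 2760 s = 11316.0 Mb = 1.415 GB.
Ratio: 2.532 / 1.415 = 1.790.

1.79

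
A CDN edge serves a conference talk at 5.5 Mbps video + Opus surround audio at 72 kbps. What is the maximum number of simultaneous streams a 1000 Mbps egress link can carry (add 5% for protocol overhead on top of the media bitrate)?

170

Audio: 72 kbps = 0.072 Mbps.
Per-viewer media rate: 5.572 Mbps.
On the wire with 5% overhead: 5.851 Mbps.
1000 Mbps = 1,000 Mbps; 1,000 / 5.851 = 170.92 → 170 viewers.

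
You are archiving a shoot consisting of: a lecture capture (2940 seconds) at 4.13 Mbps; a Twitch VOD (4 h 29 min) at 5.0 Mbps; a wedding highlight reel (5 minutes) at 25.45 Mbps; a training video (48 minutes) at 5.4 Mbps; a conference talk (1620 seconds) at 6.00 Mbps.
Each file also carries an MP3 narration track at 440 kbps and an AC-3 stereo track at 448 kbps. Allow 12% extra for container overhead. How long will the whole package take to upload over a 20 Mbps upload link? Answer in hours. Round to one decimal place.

2.3 hours

Audio total: 440 + 448 = 888 kbps = 0.888 Mbps.
lecture capture: 5.018 Mbps × 2940 s × 1.12 = 16523.3 Mb
Twitch VOD: 5.888 Mbps × 16140 s × 1.12 = 106436.2 Mb
wedding highlight reel: 26.338 Mbps × 300 s × 1.12 = 8849.6 Mb
training video: 6.288 Mbps × 2880 s × 1.12 = 20282.6 Mb
conference talk: 6.888 Mbps × 1620 s × 1.12 = 12497.6 Mb
Total: 164589.2 Mb = 20573.6 MB.
At 20 Mbps: 164589.2 / 20 = 8229 s ≈ 2.29 hours.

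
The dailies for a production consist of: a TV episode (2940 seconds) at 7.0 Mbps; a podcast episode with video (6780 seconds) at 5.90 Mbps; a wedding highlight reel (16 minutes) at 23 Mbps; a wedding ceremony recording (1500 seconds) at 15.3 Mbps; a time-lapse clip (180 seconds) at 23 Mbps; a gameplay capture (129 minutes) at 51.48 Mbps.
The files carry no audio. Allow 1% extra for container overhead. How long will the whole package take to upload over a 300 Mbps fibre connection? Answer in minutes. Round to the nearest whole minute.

29 minutes

TV episode: 7.000 Mbps × 2940 s × 1.01 = 20785.8 Mb
podcast episode with video: 5.900 Mbps × 6780 s × 1.01 = 40402.0 Mb
wedding highlight reel: 23.000 Mbps × 960 s × 1.01 = 22300.8 Mb
wedding ceremony recording: 15.300 Mbps × 1500 s × 1.01 = 23179.5 Mb
time-lapse clip: 23.000 Mbps × 180 s × 1.01 = 4181.4 Mb
gameplay capture: 51.480 Mbps × 7740 s × 1.01 = 402439.8 Mb
Total: 513289.3 Mb = 64161.2 MB.
At 300 Mbps: 513289.3 / 300 = 1711 s ≈ 28.5 minutes.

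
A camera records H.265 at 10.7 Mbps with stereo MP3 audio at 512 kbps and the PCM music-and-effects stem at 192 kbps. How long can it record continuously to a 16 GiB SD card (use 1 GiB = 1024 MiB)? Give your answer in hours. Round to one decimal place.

Audio total: 512 + 192 = 704 kbps = 0.704 Mbps.
Total bitrate: 10.7 + 0.704 = 11.404 Mbps.
Capacity: 16 GiB = 137,439 Mb.
Recording time: 137,439 / 11.404 = 12,052 s ≈ 3.35 hours.

3.3 hours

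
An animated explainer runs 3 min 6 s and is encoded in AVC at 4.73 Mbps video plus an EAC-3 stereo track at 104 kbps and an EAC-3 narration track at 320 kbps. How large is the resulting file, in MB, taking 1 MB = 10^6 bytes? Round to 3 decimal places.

119.831 MB

3 min 6 s = 186 s
Audio total: 104 + 320 = 424 kbps = 0.424 Mbps.
Total bitrate: 4.73 + 0.424 = 5.154 Mbps.
Stream data: 5.154 Mbps × 186 s = 958.6 Mb.
958.6 Mb ÷ 8 = 119.8 MB → 119.8 MB.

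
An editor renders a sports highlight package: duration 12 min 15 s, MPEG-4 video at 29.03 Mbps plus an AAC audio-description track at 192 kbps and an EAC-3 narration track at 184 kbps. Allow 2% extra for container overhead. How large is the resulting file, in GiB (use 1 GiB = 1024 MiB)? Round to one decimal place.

2.6 GiB

12 min 15 s = 735 s
Audio total: 192 + 184 = 376 kbps = 0.376 Mbps.
Total bitrate: 29.03 + 0.376 = 29.406 Mbps.
Stream data: 29.406 Mbps × 735 s = 21613.4 Mb.
With 2% container overhead: ×1.02.
22,046 Mb = 2,755,709,775 bytes ÷ 1,073,741,824 = 2.566 GiB.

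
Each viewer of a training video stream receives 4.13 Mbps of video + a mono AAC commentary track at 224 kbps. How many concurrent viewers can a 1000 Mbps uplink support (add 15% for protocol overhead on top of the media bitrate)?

199

Audio: 224 kbps = 0.224 Mbps.
Per-viewer media rate: 4.354 Mbps.
On the wire with 15% overhead: 5.007 Mbps.
1000 Mbps = 1,000 Mbps; 1,000 / 5.007 = 199.72 → 199 viewers.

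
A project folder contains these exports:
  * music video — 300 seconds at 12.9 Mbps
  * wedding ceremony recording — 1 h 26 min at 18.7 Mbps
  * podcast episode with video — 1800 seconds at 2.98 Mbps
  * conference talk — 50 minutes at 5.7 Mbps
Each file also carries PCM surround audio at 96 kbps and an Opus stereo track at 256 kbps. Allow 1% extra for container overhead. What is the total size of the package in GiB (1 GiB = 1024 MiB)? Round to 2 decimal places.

14.87 GiB

Audio total: 96 + 256 = 352 kbps = 0.352 Mbps.
music video: 13.252 Mbps × 300 s × 1.01 = 4015.4 Mb
wedding ceremony recording: 19.052 Mbps × 5160 s × 1.01 = 99291.4 Mb
podcast episode with video: 3.332 Mbps × 1800 s × 1.01 = 6057.6 Mb
conference talk: 6.052 Mbps × 3000 s × 1.01 = 18337.6 Mb
Total: 127701.9 Mb = 15962.7 MB.
= 14.87 GiB.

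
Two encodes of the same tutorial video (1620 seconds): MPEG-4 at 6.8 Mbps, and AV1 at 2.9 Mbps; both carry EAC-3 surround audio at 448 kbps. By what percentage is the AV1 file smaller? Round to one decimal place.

53.8%

Audio: 448 kbps = 0.448 Mbps.
MPEG-4: 7.248 Mbps × 1620 s = 11741.8 Mb = 1.468 GB.
AV1: 3.348 Mbps × 1620 s = 5423.8 Mb = 0.678 GB.
Reduction: (1 − 0.678/1.468) × 100 = 53.81%.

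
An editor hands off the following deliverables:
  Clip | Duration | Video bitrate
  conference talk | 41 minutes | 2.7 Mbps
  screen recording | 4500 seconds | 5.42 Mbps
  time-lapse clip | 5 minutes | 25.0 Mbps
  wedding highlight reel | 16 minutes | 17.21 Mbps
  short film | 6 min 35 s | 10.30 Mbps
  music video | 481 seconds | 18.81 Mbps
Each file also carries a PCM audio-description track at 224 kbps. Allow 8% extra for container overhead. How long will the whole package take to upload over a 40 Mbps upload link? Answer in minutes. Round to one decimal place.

Audio: 224 kbps = 0.224 Mbps.
conference talk: 2.924 Mbps × 2460 s × 1.08 = 7768.5 Mb
screen recording: 5.644 Mbps × 4500 s × 1.08 = 27429.8 Mb
time-lapse clip: 25.224 Mbps × 300 s × 1.08 = 8172.6 Mb
wedding highlight reel: 17.434 Mbps × 960 s × 1.08 = 18075.6 Mb
short film: 10.524 Mbps × 395 s × 1.08 = 4489.5 Mb
music video: 19.034 Mbps × 481 s × 1.08 = 9887.8 Mb
Total: 75823.8 Mb = 9478.0 MB.
At 40 Mbps: 75823.8 / 40 = 1896 s ≈ 31.6 minutes.

31.6 minutes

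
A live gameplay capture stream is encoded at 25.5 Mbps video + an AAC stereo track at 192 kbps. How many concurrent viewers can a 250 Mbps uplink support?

9

Audio: 192 kbps = 0.192 Mbps.
Per-viewer media rate: 25.692 Mbps.
250 Mbps = 250.0 Mbps; 250.0 / 25.692 = 9.73 → 9 viewers.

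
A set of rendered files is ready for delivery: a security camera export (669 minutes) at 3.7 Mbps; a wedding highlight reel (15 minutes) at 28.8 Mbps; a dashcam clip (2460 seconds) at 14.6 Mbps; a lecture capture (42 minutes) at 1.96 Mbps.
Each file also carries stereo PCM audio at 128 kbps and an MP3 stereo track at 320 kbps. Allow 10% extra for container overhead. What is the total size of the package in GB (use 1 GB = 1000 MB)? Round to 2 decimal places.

Audio total: 128 + 320 = 448 kbps = 0.448 Mbps.
security camera export: 4.148 Mbps × 40140 s × 1.10 = 183150.8 Mb
wedding highlight reel: 29.248 Mbps × 900 s × 1.10 = 28955.5 Mb
dashcam clip: 15.048 Mbps × 2460 s × 1.10 = 40719.9 Mb
lecture capture: 2.408 Mbps × 2520 s × 1.10 = 6675.0 Mb
Total: 259501.2 Mb = 32437.6 MB.
= 32.44 GB.

32.44 GB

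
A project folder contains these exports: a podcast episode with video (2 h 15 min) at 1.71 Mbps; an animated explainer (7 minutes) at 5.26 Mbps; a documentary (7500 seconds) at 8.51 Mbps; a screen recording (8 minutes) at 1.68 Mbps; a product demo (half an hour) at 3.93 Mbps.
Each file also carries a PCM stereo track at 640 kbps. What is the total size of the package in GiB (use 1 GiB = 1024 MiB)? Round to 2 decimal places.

Audio: 640 kbps = 0.640 Mbps.
podcast episode with video: 2.350 Mbps × 8100 s = 19035.0 Mb
animated explainer: 5.900 Mbps × 420 s = 2478.0 Mb
documentary: 9.150 Mbps × 7500 s = 68625.0 Mb
screen recording: 2.320 Mbps × 480 s = 1113.6 Mb
product demo: 4.570 Mbps × 1800 s = 8226.0 Mb
Total: 99477.6 Mb = 12434.7 MB.
= 11.58 GiB.

11.58 GiB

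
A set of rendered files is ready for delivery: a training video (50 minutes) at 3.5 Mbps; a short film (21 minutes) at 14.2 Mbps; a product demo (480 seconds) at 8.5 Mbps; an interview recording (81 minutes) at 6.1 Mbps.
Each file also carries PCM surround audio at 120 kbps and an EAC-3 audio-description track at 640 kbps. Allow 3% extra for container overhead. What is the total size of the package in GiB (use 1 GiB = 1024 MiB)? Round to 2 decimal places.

Audio total: 120 + 640 = 760 kbps = 0.760 Mbps.
training video: 4.260 Mbps × 3000 s × 1.03 = 13163.4 Mb
short film: 14.960 Mbps × 1260 s × 1.03 = 19415.1 Mb
product demo: 9.260 Mbps × 480 s × 1.03 = 4578.1 Mb
interview recording: 6.860 Mbps × 4860 s × 1.03 = 34339.8 Mb
Total: 71496.4 Mb = 8937.1 MB.
= 8.323 GiB.

8.32 GiB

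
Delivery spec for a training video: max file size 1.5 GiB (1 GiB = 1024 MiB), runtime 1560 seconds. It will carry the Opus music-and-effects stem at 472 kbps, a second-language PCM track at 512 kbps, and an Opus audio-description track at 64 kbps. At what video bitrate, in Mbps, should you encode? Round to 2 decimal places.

Budget: 1.5 GiB = 12884.9 Mb.
Total bitrate budget: 12884.9 Mb / 1560 s = 8.260 Mbps.
Audio total: 472 + 512 + 64 = 1048 kbps = 1.048 Mbps.
Video: 8.260 − 1.048 = 7.212 Mbps.

7.21 Mbps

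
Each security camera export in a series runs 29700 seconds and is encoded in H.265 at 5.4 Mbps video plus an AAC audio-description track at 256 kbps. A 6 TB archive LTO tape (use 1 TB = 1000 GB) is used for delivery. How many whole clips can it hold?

285

Audio: 256 kbps = 0.256 Mbps.
Total bitrate: 5.656 Mbps.
Per item: 5.656 Mbps × 29700 s = 167,983 Mb = 20,998 MB.
Capacity: 6 TB = 48,000,000 Mb; 285.74 items → 285 complete.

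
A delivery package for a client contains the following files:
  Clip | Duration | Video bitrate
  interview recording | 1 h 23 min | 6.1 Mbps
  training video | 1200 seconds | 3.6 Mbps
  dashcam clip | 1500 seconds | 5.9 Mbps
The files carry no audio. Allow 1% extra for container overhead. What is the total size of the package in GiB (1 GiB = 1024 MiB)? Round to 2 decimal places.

5.12 GiB

interview recording: 6.100 Mbps × 4980 s × 1.01 = 30681.8 Mb
training video: 3.600 Mbps × 1200 s × 1.01 = 4363.2 Mb
dashcam clip: 5.900 Mbps × 1500 s × 1.01 = 8938.5 Mb
Total: 43983.5 Mb = 5497.9 MB.
= 5.120 GiB.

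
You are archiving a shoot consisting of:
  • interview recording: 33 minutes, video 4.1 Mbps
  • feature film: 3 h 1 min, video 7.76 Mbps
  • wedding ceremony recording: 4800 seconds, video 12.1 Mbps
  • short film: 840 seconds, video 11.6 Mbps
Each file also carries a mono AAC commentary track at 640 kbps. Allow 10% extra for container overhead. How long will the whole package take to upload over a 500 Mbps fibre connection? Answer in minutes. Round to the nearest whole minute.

6 minutes

Audio: 640 kbps = 0.640 Mbps.
interview recording: 4.740 Mbps × 1980 s × 1.10 = 10323.7 Mb
feature film: 8.400 Mbps × 10860 s × 1.10 = 100346.4 Mb
wedding ceremony recording: 12.740 Mbps × 4800 s × 1.10 = 67267.2 Mb
short film: 12.240 Mbps × 840 s × 1.10 = 11309.8 Mb
Total: 189247.1 Mb = 23655.9 MB.
At 500 Mbps: 189247.1 / 500 = 378 s ≈ 6.31 minutes.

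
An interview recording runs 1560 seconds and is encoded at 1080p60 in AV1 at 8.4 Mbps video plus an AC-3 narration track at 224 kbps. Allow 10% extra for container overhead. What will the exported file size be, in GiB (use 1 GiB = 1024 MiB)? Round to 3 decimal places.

Audio: 224 kbps = 0.224 Mbps.
Total bitrate: 8.4 + 0.224 = 8.624 Mbps.
Stream data: 8.624 Mbps × 1560 s = 13453.4 Mb.
With 10% container overhead: ×1.10.
14,799 Mb = 1,849,848,000 bytes ÷ 1,073,741,824 = 1.723 GiB.

1.723 GiB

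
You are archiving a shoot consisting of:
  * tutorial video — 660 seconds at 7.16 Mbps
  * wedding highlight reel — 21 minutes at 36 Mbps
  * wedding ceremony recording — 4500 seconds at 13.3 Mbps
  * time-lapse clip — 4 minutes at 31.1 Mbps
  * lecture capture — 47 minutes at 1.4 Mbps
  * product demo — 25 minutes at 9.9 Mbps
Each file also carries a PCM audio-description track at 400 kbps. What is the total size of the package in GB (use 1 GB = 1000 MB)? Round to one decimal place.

Audio: 400 kbps = 0.400 Mbps.
tutorial video: 7.560 Mbps × 660 s = 4989.6 Mb
wedding highlight reel: 36.400 Mbps × 1260 s = 45864.0 Mb
wedding ceremony recording: 13.700 Mbps × 4500 s = 61650.0 Mb
time-lapse clip: 31.500 Mbps × 240 s = 7560.0 Mb
lecture capture: 1.800 Mbps × 2820 s = 5076.0 Mb
product demo: 10.300 Mbps × 1500 s = 15450.0 Mb
Total: 140589.6 Mb = 17573.7 MB.
= 17.57 GB.

17.6 GB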